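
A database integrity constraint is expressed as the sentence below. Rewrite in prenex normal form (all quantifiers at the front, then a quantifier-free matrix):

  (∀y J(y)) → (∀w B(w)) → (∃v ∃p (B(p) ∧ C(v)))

∃y ∃w ∃v ∃p (¬J(y) ∨ ¬B(w) ∨ B(p) ∧ C(v))

Rewrite implications/biconditionals: A → B as ¬A ∨ B.
  ¬(∀y J(y)) ∨ ¬(∀w B(w)) ∨ (∃v ∃p (B(p) ∧ C(v)))
Move each ¬ inward, flipping quantifiers it crosses:
  (∃y ¬J(y)) ∨ (∃w ¬B(w)) ∨ (∃v ∃p (B(p) ∧ C(v)))
All bound variables are already distinct, so no renaming is needed.
Pull the quantifiers to the front (each side's bound variable is not free in the other side):
  ∃y ∃w ∃v ∃p (¬J(y) ∨ ¬B(w) ∨ B(p) ∧ C(v))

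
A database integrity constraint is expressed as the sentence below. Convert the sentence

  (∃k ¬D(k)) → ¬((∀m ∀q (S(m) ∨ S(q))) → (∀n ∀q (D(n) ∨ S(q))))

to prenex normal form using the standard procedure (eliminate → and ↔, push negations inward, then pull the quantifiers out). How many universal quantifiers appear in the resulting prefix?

First replace A → B with ¬A ∨ B.
  ¬(∃k ¬D(k)) ∨ ¬(¬(∀m ∀q (S(m) ∨ S(q))) ∨ (∀n ∀q (D(n) ∨ S(q))))
Move each ¬ inward, flipping quantifiers it crosses:
  (∀k D(k)) ∨ (∀m ∀q (S(m) ∨ S(q))) ∧ (∃n ∃q (¬D(n) ∧ ¬S(q)))
Standardize variables apart so no two quantifiers bind the same name: q↦u.
  (∀k D(k)) ∨ (∀m ∀q (S(m) ∨ S(q))) ∧ (∃n ∃u (¬D(n) ∧ ¬S(u)))
Finally move all quantifiers to the prefix:
  ∀k ∀m ∀q ∃n ∃u (D(k) ∨ (S(m) ∨ S(q)) ∧ ¬D(n) ∧ ¬S(u))
The prefix is ∀k ∀m ∀q ∃n ∃u: 3 universal, 2 existential.

3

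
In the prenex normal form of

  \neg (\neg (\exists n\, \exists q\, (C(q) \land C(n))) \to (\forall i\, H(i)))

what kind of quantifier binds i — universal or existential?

Rewrite implications/biconditionals: A → B as ¬A ∨ B.
  \neg (\neg \neg (\exists n\, \exists q\, (C(q) \land C(n))) \lor (\forall i\, H(i)))
Drive negations inward (¬∀x A ≡ ∃x ¬A, ¬∃x A ≡ ∀x ¬A, De Morgan for ∧/∨):
  (\forall n\, \forall q\, (\neg C(q) \lor \neg C(n))) \land (\exists i\, \neg H(i))
Finally move all quantifiers to the prefix:
  \forall n\, \forall q\, \exists i\, ((\neg C(q) \lor \neg C(n)) \land \neg H(i))
The quantifier \forall i sits under an odd number of negations (counting the antecedent side of each →), so it flips to \exists i.

existential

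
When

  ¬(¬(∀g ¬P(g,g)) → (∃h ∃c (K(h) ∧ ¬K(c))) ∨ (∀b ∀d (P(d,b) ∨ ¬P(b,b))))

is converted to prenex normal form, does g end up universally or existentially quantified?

Rewrite implications/biconditionals: A → B as ¬A ∨ B.
  ¬(¬¬(∀g ¬P(g,g)) ∨ (∃h ∃c (K(h) ∧ ¬K(c))) ∨ (∀b ∀d (P(d,b) ∨ ¬P(b,b))))
Drive negations inward (¬∀x A ≡ ∃x ¬A, ¬∃x A ≡ ∀x ¬A, De Morgan for ∧/∨):
  (∃g P(g,g)) ∧ (∀h ∀c (¬K(h) ∨ K(c))) ∧ (∃b ∃d (¬P(d,b) ∧ P(b,b)))
Finally move all quantifiers to the prefix:
  ∃g ∀h ∀c ∃b ∃d (P(g,g) ∧ (¬K(h) ∨ K(c)) ∧ ¬P(d,b) ∧ P(b,b))
The quantifier ∀g sits under an odd number of negations (counting the antecedent side of each →), so it flips to ∃g.

existential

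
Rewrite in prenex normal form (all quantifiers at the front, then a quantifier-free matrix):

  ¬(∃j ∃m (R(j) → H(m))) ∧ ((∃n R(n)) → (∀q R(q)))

First replace A → B with ¬A ∨ B.
  ¬(∃j ∃m (¬R(j) ∨ H(m))) ∧ (¬(∃n R(n)) ∨ (∀q R(q)))
Push ¬ through the quantifiers and connectives to reach negation normal form:
  (∀j ∀m (R(j) ∧ ¬H(m))) ∧ ((∀n ¬R(n)) ∨ (∀q R(q)))
All bound variables are already distinct, so no renaming is needed.
Pull the quantifiers to the front (each side's bound variable is not free in the other side):
  ∀j ∀m ∀n ∀q (R(j) ∧ ¬H(m) ∧ (¬R(n) ∨ R(q)))

∀j ∀m ∀n ∀q (R(j) ∧ ¬H(m) ∧ (¬R(n) ∨ R(q)))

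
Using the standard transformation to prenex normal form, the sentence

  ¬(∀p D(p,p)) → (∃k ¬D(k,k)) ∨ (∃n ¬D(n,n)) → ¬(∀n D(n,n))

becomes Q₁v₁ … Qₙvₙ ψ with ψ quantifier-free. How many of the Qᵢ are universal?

Rewrite implications/biconditionals: A → B as ¬A ∨ B.
  ¬¬(∀p D(p,p)) ∨ ¬((∃k ¬D(k,k)) ∨ (∃n ¬D(n,n))) ∨ ¬(∀n D(n,n))
Push ¬ through the quantifiers and connectives to reach negation normal form:
  (∀p D(p,p)) ∨ (∀k D(k,k)) ∧ (∀n D(n,n)) ∨ (∃n ¬D(n,n))
Rename bound variables to avoid capture: n↦s.
  (∀p D(p,p)) ∨ (∀k D(k,k)) ∧ (∀n D(n,n)) ∨ (∃s ¬D(s,s))
Extract every quantifier outward, since the variables are now distinct and don't occur free across branches:
  ∀p ∀k ∀n ∃s (D(p,p) ∨ D(k,k) ∧ D(n,n) ∨ ¬D(s,s))
The prefix is ∀p ∀k ∀n ∃s: 3 universal, 1 existential.

3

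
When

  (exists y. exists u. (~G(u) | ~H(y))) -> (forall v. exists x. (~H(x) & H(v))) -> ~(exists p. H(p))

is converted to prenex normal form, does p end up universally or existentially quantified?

universal

First replace A → B with ¬A ∨ B.
  ~(exists y. exists u. (~G(u) | ~H(y))) | ~(forall v. exists x. (~H(x) & H(v))) | ~(exists p. H(p))
Push ¬ through the quantifiers and connectives to reach negation normal form:
  (forall y. forall u. (G(u) & H(y))) | (exists v. forall x. (H(x) | ~H(v))) | (forall p. ~H(p))
All bound variables are already distinct, so no renaming is needed.
Finally move all quantifiers to the prefix:
  forall y. forall u. exists v. forall x. forall p. (G(u) & H(y) | H(x) | ~H(v) | ~H(p))
The quantifier exists p sits under an odd number of negations (counting the antecedent side of each →), so it flips to forall p.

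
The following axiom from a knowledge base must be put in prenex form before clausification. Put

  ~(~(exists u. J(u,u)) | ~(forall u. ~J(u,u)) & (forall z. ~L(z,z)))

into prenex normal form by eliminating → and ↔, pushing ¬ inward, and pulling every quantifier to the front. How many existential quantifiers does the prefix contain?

2

Drive negations inward (¬∀x A ≡ ∃x ¬A, ¬∃x A ≡ ∀x ¬A, De Morgan for ∧/∨):
  (exists u. J(u,u)) & ((forall u. ~J(u,u)) | (exists z. L(z,z)))
Rename bound variables to avoid capture: u↦z1.
  (exists u. J(u,u)) & ((forall z1. ~J(z1,z1)) | (exists z. L(z,z)))
Extract every quantifier outward, since the variables are now distinct and don't occur free across branches:
  exists u. forall z1. exists z. (J(u,u) & (~J(z1,z1) | L(z,z)))
The prefix is exists u forall z1 exists z: 1 universal, 2 existential.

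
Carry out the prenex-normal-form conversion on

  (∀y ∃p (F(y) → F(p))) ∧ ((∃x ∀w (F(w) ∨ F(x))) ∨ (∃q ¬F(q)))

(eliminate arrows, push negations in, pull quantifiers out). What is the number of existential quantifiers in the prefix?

3

Rewrite implications/biconditionals: A → B as ¬A ∨ B.
  (∀y ∃p (¬F(y) ∨ F(p))) ∧ ((∃x ∀w (F(w) ∨ F(x))) ∨ (∃q ¬F(q)))
All bound variables are already distinct, so no renaming is needed.
Finally move all quantifiers to the prefix:
  ∀y ∃p ∃x ∀w ∃q ((¬F(y) ∨ F(p)) ∧ (F(w) ∨ F(x) ∨ ¬F(q)))
The prefix is ∀y ∃p ∃x ∀w ∃q: 2 universal, 3 existential.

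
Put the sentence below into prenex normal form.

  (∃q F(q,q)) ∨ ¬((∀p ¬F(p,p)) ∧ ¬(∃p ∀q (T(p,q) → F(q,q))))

∃q ∃p ∃z ∀a (F(q,q) ∨ F(p,p) ∨ ¬T(z,a) ∨ F(a,a))

Rewrite implications/biconditionals: A → B as ¬A ∨ B.
  (∃q F(q,q)) ∨ ¬((∀p ¬F(p,p)) ∧ ¬(∃p ∀q (¬T(p,q) ∨ F(q,q))))
Move each ¬ inward, flipping quantifiers it crosses:
  (∃q F(q,q)) ∨ (∃p F(p,p)) ∨ (∃p ∀q (¬T(p,q) ∨ F(q,q)))
Rename bound variables to avoid capture: p↦z, q↦a.
  (∃q F(q,q)) ∨ (∃p F(p,p)) ∨ (∃z ∀a (¬T(z,a) ∨ F(a,a)))
Finally move all quantifiers to the prefix:
  ∃q ∃p ∃z ∀a (F(q,q) ∨ F(p,p) ∨ ¬T(z,a) ∨ F(a,a))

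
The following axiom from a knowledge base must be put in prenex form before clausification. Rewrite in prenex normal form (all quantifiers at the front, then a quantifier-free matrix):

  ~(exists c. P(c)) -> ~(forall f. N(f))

First replace A → B with ¬A ∨ B.
  ~~(exists c. P(c)) | ~(forall f. N(f))
Push ¬ through the quantifiers and connectives to reach negation normal form:
  (exists c. P(c)) | (exists f. ~N(f))
All bound variables are already distinct, so no renaming is needed.
Pull the quantifiers to the front (each side's bound variable is not free in the other side):
  exists c. exists f. (P(c) | ~N(f))

exists c. exists f. (P(c) | ~N(f))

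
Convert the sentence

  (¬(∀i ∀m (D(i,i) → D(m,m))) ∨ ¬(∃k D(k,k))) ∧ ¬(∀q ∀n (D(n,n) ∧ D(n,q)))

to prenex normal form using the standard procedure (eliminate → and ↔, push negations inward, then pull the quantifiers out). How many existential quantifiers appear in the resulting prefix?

First replace A → B with ¬A ∨ B.
  (¬(∀i ∀m (¬D(i,i) ∨ D(m,m))) ∨ ¬(∃k D(k,k))) ∧ ¬(∀q ∀n (D(n,n) ∧ D(n,q)))
Drive negations inward (¬∀x A ≡ ∃x ¬A, ¬∃x A ≡ ∀x ¬A, De Morgan for ∧/∨):
  ((∃i ∃m (D(i,i) ∧ ¬D(m,m))) ∨ (∀k ¬D(k,k))) ∧ (∃q ∃n (¬D(n,n) ∨ ¬D(n,q)))
Finally move all quantifiers to the prefix:
  ∃i ∃m ∀k ∃q ∃n ((D(i,i) ∧ ¬D(m,m) ∨ ¬D(k,k)) ∧ (¬D(n,n) ∨ ¬D(n,q)))
The prefix is ∃i ∃m ∀k ∃q ∃n: 1 universal, 4 existential.

4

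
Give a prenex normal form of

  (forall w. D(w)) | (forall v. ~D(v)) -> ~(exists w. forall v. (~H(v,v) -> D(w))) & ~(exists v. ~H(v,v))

exists w. exists v. forall c. exists s. forall y. (~D(w) & D(v) | ~H(s,s) & ~D(c) & H(y,y))

Eliminate → and ↔ using ¬ and ∨.
  ~((forall w. D(w)) | (forall v. ~D(v))) | ~(exists w. forall v. (~~H(v,v) | D(w))) & ~(exists v. ~H(v,v))
Drive negations inward (¬∀x A ≡ ∃x ¬A, ¬∃x A ≡ ∀x ¬A, De Morgan for ∧/∨):
  (exists w. ~D(w)) & (exists v. D(v)) | (forall w. exists v. (~H(v,v) & ~D(w))) & (forall v. H(v,v))
Standardize variables apart so no two quantifiers bind the same name: w↦c, v↦s, v↦y.
  (exists w. ~D(w)) & (exists v. D(v)) | (forall c. exists s. (~H(s,s) & ~D(c))) & (forall y. H(y,y))
Finally move all quantifiers to the prefix:
  exists w. exists v. forall c. exists s. forall y. (~D(w) & D(v) | ~H(s,s) & ~D(c) & H(y,y))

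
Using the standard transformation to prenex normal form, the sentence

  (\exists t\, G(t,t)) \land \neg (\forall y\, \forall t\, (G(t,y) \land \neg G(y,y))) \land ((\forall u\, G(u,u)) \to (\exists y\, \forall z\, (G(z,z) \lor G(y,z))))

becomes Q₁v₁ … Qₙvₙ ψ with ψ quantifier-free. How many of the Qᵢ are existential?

Eliminate → and ↔ using ¬ and ∨.
  (\exists t\, G(t,t)) \land \neg (\forall y\, \forall t\, (G(t,y) \land \neg G(y,y))) \land (\neg (\forall u\, G(u,u)) \lor (\exists y\, \forall z\, (G(z,z) \lor G(y,z))))
Move each ¬ inward, flipping quantifiers it crosses:
  (\exists t\, G(t,t)) \land (\exists y\, \exists t\, (\neg G(t,y) \lor G(y,y))) \land ((\exists u\, \neg G(u,u)) \lor (\exists y\, \forall z\, (G(z,z) \lor G(y,z))))
Give each quantifier a distinct variable: t↦s, y↦b.
  (\exists t\, G(t,t)) \land (\exists y\, \exists s\, (\neg G(s,y) \lor G(y,y))) \land ((\exists u\, \neg G(u,u)) \lor (\exists b\, \forall z\, (G(z,z) \lor G(b,z))))
Finally move all quantifiers to the prefix:
  \exists t\, \exists y\, \exists s\, \exists u\, \exists b\, \forall z\, (G(t,t) \land (\neg G(s,y) \lor G(y,y)) \land (\neg G(u,u) \lor G(z,z) \lor G(b,z)))
The prefix is \exists t \exists y \exists s \exists u \exists b \forall z: 1 universal, 5 existential.

5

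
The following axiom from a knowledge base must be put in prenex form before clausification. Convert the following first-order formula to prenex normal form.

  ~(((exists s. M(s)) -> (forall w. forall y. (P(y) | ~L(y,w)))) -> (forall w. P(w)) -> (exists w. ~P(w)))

forall s. forall w. forall y. forall w1. forall v1. ((~M(s) | P(y) | ~L(y,w)) & P(w1) & P(v1))

First replace A → B with ¬A ∨ B.
  ~(~(~(exists s. M(s)) | (forall w. forall y. (P(y) | ~L(y,w)))) | ~(forall w. P(w)) | (exists w. ~P(w)))
Drive negations inward (¬∀x A ≡ ∃x ¬A, ¬∃x A ≡ ∀x ¬A, De Morgan for ∧/∨):
  ((forall s. ~M(s)) | (forall w. forall y. (P(y) | ~L(y,w)))) & (forall w. P(w)) & (forall w. P(w))
Rename bound variables to avoid capture: w↦w1, w↦v1.
  ((forall s. ~M(s)) | (forall w. forall y. (P(y) | ~L(y,w)))) & (forall w1. P(w1)) & (forall v1. P(v1))
Finally move all quantifiers to the prefix:
  forall s. forall w. forall y. forall w1. forall v1. ((~M(s) | P(y) | ~L(y,w)) & P(w1) & P(v1))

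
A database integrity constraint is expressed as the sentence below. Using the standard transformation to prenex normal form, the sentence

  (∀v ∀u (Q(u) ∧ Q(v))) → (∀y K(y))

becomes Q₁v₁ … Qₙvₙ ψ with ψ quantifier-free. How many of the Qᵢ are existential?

First replace A → B with ¬A ∨ B.
  ¬(∀v ∀u (Q(u) ∧ Q(v))) ∨ (∀y K(y))
Move each ¬ inward, flipping quantifiers it crosses:
  (∃v ∃u (¬Q(u) ∨ ¬Q(v))) ∨ (∀y K(y))
Finally move all quantifiers to the prefix:
  ∃v ∃u ∀y (¬Q(u) ∨ ¬Q(v) ∨ K(y))
The prefix is ∃v ∃u ∀y: 1 universal, 2 existential.

2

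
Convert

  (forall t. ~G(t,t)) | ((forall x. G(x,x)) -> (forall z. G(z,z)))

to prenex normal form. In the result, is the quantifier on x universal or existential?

existential

First replace A → B with ¬A ∨ B.
  (forall t. ~G(t,t)) | ~(forall x. G(x,x)) | (forall z. G(z,z))
Move each ¬ inward, flipping quantifiers it crosses:
  (forall t. ~G(t,t)) | (exists x. ~G(x,x)) | (forall z. G(z,z))
All bound variables are already distinct, so no renaming is needed.
Pull the quantifiers to the front (each side's bound variable is not free in the other side):
  forall t. exists x. forall z. (~G(t,t) | ~G(x,x) | G(z,z))
The quantifier forall x sits under an odd number of negations (counting the antecedent side of each →), so it flips to exists x.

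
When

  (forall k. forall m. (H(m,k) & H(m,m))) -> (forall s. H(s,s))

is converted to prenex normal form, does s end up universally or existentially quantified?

universal

Eliminate → and ↔ using ¬ and ∨.
  ~(forall k. forall m. (H(m,k) & H(m,m))) | (forall s. H(s,s))
Drive negations inward (¬∀x A ≡ ∃x ¬A, ¬∃x A ≡ ∀x ¬A, De Morgan for ∧/∨):
  (exists k. exists m. (~H(m,k) | ~H(m,m))) | (forall s. H(s,s))
All bound variables are already distinct, so no renaming is needed.
Finally move all quantifiers to the prefix:
  exists k. exists m. forall s. (~H(m,k) | ~H(m,m) | H(s,s))
The quantifier forall s sits under an even number of negations (counting the antecedent side of each →), so it remains universal.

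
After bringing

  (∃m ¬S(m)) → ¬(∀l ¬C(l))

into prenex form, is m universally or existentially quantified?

universal

First replace A → B with ¬A ∨ B.
  ¬(∃m ¬S(m)) ∨ ¬(∀l ¬C(l))
Push ¬ through the quantifiers and connectives to reach negation normal form:
  (∀m S(m)) ∨ (∃l C(l))
Extract every quantifier outward, since the variables are now distinct and don't occur free across branches:
  ∀m ∃l (S(m) ∨ C(l))
The quantifier ∃m sits under an odd number of negations (counting the antecedent side of each →), so it flips to ∀m.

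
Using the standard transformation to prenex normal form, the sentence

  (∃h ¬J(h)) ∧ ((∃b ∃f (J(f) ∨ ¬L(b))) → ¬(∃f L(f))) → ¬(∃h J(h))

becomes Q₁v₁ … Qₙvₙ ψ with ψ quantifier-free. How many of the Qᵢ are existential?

Rewrite implications/biconditionals: A → B as ¬A ∨ B.
  ¬((∃h ¬J(h)) ∧ (¬(∃b ∃f (J(f) ∨ ¬L(b))) ∨ ¬(∃f L(f)))) ∨ ¬(∃h J(h))
Drive negations inward (¬∀x A ≡ ∃x ¬A, ¬∃x A ≡ ∀x ¬A, De Morgan for ∧/∨):
  (∀h J(h)) ∨ (∃b ∃f (J(f) ∨ ¬L(b))) ∧ (∃f L(f)) ∨ (∀h ¬J(h))
Rename bound variables to avoid capture: f↦p, h↦r.
  (∀h J(h)) ∨ (∃b ∃f (J(f) ∨ ¬L(b))) ∧ (∃p L(p)) ∨ (∀r ¬J(r))
Pull the quantifiers to the front (each side's bound variable is not free in the other side):
  ∀h ∃b ∃f ∃p ∀r (J(h) ∨ (J(f) ∨ ¬L(b)) ∧ L(p) ∨ ¬J(r))
The prefix is ∀h ∃b ∃f ∃p ∀r: 2 universal, 3 existential.

3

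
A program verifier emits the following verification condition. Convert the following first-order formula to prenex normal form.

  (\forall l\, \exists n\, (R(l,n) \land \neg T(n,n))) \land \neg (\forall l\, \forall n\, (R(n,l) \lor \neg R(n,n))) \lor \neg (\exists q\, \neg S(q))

\forall l\, \exists n\, \exists x\, \exists c\, \forall q\, (R(l,n) \land \neg T(n,n) \land \neg R(c,x) \land R(c,c) \lor S(q))

Drive negations inward (¬∀x A ≡ ∃x ¬A, ¬∃x A ≡ ∀x ¬A, De Morgan for ∧/∨):
  (\forall l\, \exists n\, (R(l,n) \land \neg T(n,n))) \land (\exists l\, \exists n\, (\neg R(n,l) \land R(n,n))) \lor (\forall q\, S(q))
Rename bound variables to avoid capture: l↦x, n↦c.
  (\forall l\, \exists n\, (R(l,n) \land \neg T(n,n))) \land (\exists x\, \exists c\, (\neg R(c,x) \land R(c,c))) \lor (\forall q\, S(q))
Extract every quantifier outward, since the variables are now distinct and don't occur free across branches:
  \forall l\, \exists n\, \exists x\, \exists c\, \forall q\, (R(l,n) \land \neg T(n,n) \land \neg R(c,x) \land R(c,c) \lor S(q))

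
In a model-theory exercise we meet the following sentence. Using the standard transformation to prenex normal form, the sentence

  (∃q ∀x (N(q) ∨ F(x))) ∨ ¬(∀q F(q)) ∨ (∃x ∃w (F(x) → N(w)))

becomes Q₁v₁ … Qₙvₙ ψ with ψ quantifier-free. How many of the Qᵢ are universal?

Eliminate → and ↔ using ¬ and ∨.
  (∃q ∀x (N(q) ∨ F(x))) ∨ ¬(∀q F(q)) ∨ (∃x ∃w (¬F(x) ∨ N(w)))
Move each ¬ inward, flipping quantifiers it crosses:
  (∃q ∀x (N(q) ∨ F(x))) ∨ (∃q ¬F(q)) ∨ (∃x ∃w (¬F(x) ∨ N(w)))
Rename bound variables to avoid capture: q↦u1, x↦z.
  (∃q ∀x (N(q) ∨ F(x))) ∨ (∃u1 ¬F(u1)) ∨ (∃z ∃w (¬F(z) ∨ N(w)))
Finally move all quantifiers to the prefix:
  ∃q ∀x ∃u1 ∃z ∃w (N(q) ∨ F(x) ∨ ¬F(u1) ∨ ¬F(z) ∨ N(w))
The prefix is ∃q ∀x ∃u1 ∃z ∃w: 1 universal, 4 existential.

1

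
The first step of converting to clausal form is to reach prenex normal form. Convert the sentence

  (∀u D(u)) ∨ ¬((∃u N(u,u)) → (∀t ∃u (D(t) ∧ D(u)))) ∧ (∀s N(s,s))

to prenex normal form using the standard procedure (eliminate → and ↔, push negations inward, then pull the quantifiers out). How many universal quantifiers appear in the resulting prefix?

Eliminate → and ↔ using ¬ and ∨.
  (∀u D(u)) ∨ ¬(¬(∃u N(u,u)) ∨ (∀t ∃u (D(t) ∧ D(u)))) ∧ (∀s N(s,s))
Drive negations inward (¬∀x A ≡ ∃x ¬A, ¬∃x A ≡ ∀x ¬A, De Morgan for ∧/∨):
  (∀u D(u)) ∨ (∃u N(u,u)) ∧ (∃t ∀u (¬D(t) ∨ ¬D(u))) ∧ (∀s N(s,s))
Rename bound variables to avoid capture: u↦w1, u↦b.
  (∀u D(u)) ∨ (∃w1 N(w1,w1)) ∧ (∃t ∀b (¬D(t) ∨ ¬D(b))) ∧ (∀s N(s,s))
Pull the quantifiers to the front (each side's bound variable is not free in the other side):
  ∀u ∃w1 ∃t ∀b ∀s (D(u) ∨ N(w1,w1) ∧ (¬D(t) ∨ ¬D(b)) ∧ N(s,s))
The prefix is ∀u ∃w1 ∃t ∀b ∀s: 3 universal, 2 existential.

3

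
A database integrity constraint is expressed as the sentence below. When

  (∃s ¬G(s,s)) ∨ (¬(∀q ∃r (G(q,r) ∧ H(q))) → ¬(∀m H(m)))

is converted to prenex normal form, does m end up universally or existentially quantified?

Rewrite implications/biconditionals: A → B as ¬A ∨ B.
  (∃s ¬G(s,s)) ∨ ¬¬(∀q ∃r (G(q,r) ∧ H(q))) ∨ ¬(∀m H(m))
Push ¬ through the quantifiers and connectives to reach negation normal form:
  (∃s ¬G(s,s)) ∨ (∀q ∃r (G(q,r) ∧ H(q))) ∨ (∃m ¬H(m))
All bound variables are already distinct, so no renaming is needed.
Extract every quantifier outward, since the variables are now distinct and don't occur free across branches:
  ∃s ∀q ∃r ∃m (¬G(s,s) ∨ G(q,r) ∧ H(q) ∨ ¬H(m))
The quantifier ∀m sits under an odd number of negations (counting the antecedent side of each →), so it flips to ∃m.

existential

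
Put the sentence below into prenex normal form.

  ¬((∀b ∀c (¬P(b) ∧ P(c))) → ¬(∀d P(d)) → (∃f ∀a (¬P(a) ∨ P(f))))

∀b ∀c ∃d ∀f ∃a (¬P(b) ∧ P(c) ∧ ¬P(d) ∧ P(a) ∧ ¬P(f))

First replace A → B with ¬A ∨ B.
  ¬(¬(∀b ∀c (¬P(b) ∧ P(c))) ∨ ¬¬(∀d P(d)) ∨ (∃f ∀a (¬P(a) ∨ P(f))))
Move each ¬ inward, flipping quantifiers it crosses:
  (∀b ∀c (¬P(b) ∧ P(c))) ∧ (∃d ¬P(d)) ∧ (∀f ∃a (P(a) ∧ ¬P(f)))
All bound variables are already distinct, so no renaming is needed.
Extract every quantifier outward, since the variables are now distinct and don't occur free across branches:
  ∀b ∀c ∃d ∀f ∃a (¬P(b) ∧ P(c) ∧ ¬P(d) ∧ P(a) ∧ ¬P(f))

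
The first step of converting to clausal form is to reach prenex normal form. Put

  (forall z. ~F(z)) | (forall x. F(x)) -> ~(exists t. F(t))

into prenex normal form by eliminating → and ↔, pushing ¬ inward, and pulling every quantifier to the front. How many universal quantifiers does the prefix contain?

1

Eliminate → and ↔ using ¬ and ∨.
  ~((forall z. ~F(z)) | (forall x. F(x))) | ~(exists t. F(t))
Drive negations inward (¬∀x A ≡ ∃x ¬A, ¬∃x A ≡ ∀x ¬A, De Morgan for ∧/∨):
  (exists z. F(z)) & (exists x. ~F(x)) | (forall t. ~F(t))
Pull the quantifiers to the front (each side's bound variable is not free in the other side):
  exists z. exists x. forall t. (F(z) & ~F(x) | ~F(t))
The prefix is exists z exists x forall t: 1 universal, 2 existential.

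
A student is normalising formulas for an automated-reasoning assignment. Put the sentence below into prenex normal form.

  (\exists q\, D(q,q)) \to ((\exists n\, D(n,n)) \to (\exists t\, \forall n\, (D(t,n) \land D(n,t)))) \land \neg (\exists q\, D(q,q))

Rewrite implications/biconditionals: A → B as ¬A ∨ B.
  \neg (\exists q\, D(q,q)) \lor (\neg (\exists n\, D(n,n)) \lor (\exists t\, \forall n\, (D(t,n) \land D(n,t)))) \land \neg (\exists q\, D(q,q))
Drive negations inward (¬∀x A ≡ ∃x ¬A, ¬∃x A ≡ ∀x ¬A, De Morgan for ∧/∨):
  (\forall q\, \neg D(q,q)) \lor ((\forall n\, \neg D(n,n)) \lor (\exists t\, \forall n\, (D(t,n) \land D(n,t)))) \land (\forall q\, \neg D(q,q))
Give each quantifier a distinct variable: n↦z, q↦u.
  (\forall q\, \neg D(q,q)) \lor ((\forall n\, \neg D(n,n)) \lor (\exists t\, \forall z\, (D(t,z) \land D(z,t)))) \land (\forall u\, \neg D(u,u))
Finally move all quantifiers to the prefix:
  \forall q\, \forall n\, \exists t\, \forall z\, \forall u\, (\neg D(q,q) \lor (\neg D(n,n) \lor D(t,z) \land D(z,t)) \land \neg D(u,u))

\forall q\, \forall n\, \exists t\, \forall z\, \forall u\, (\neg D(q,q) \lor (\neg D(n,n) \lor D(t,z) \land D(z,t)) \land \neg D(u,u))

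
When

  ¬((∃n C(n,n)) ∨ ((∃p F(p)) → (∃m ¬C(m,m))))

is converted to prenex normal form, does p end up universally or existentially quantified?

Rewrite implications/biconditionals: A → B as ¬A ∨ B.
  ¬((∃n C(n,n)) ∨ ¬(∃p F(p)) ∨ (∃m ¬C(m,m)))
Push ¬ through the quantifiers and connectives to reach negation normal form:
  (∀n ¬C(n,n)) ∧ (∃p F(p)) ∧ (∀m C(m,m))
Pull the quantifiers to the front (each side's bound variable is not free in the other side):
  ∀n ∃p ∀m (¬C(n,n) ∧ F(p) ∧ C(m,m))
The quantifier ∃p sits under an even number of negations (counting the antecedent side of each →), so it remains existential.

existential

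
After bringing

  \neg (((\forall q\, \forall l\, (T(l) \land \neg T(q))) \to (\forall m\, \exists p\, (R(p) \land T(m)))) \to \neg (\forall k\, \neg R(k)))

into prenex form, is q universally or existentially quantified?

First replace A → B with ¬A ∨ B.
  \neg (\neg (\neg (\forall q\, \forall l\, (T(l) \land \neg T(q))) \lor (\forall m\, \exists p\, (R(p) \land T(m)))) \lor \neg (\forall k\, \neg R(k)))
Push ¬ through the quantifiers and connectives to reach negation normal form:
  ((\exists q\, \exists l\, (\neg T(l) \lor T(q))) \lor (\forall m\, \exists p\, (R(p) \land T(m)))) \land (\forall k\, \neg R(k))
All bound variables are already distinct, so no renaming is needed.
Extract every quantifier outward, since the variables are now distinct and don't occur free across branches:
  \exists q\, \exists l\, \forall m\, \exists p\, \forall k\, ((\neg T(l) \lor T(q) \lor R(p) \land T(m)) \land \neg R(k))
The quantifier \forall q sits under an odd number of negations (counting the antecedent side of each →), so it flips to \exists q.

existential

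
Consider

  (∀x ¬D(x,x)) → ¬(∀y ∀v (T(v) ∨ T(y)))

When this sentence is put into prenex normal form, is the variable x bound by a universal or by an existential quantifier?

First replace A → B with ¬A ∨ B.
  ¬(∀x ¬D(x,x)) ∨ ¬(∀y ∀v (T(v) ∨ T(y)))
Drive negations inward (¬∀x A ≡ ∃x ¬A, ¬∃x A ≡ ∀x ¬A, De Morgan for ∧/∨):
  (∃x D(x,x)) ∨ (∃y ∃v (¬T(v) ∧ ¬T(y)))
All bound variables are already distinct, so no renaming is needed.
Extract every quantifier outward, since the variables are now distinct and don't occur free across branches:
  ∃x ∃y ∃v (D(x,x) ∨ ¬T(v) ∧ ¬T(y))
The quantifier ∀x sits under an odd number of negations (counting the antecedent side of each →), so it flips to ∃x.

existential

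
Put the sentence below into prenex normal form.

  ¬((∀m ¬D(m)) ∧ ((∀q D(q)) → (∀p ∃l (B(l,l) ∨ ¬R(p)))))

First replace A → B with ¬A ∨ B.
  ¬((∀m ¬D(m)) ∧ (¬(∀q D(q)) ∨ (∀p ∃l (B(l,l) ∨ ¬R(p)))))
Drive negations inward (¬∀x A ≡ ∃x ¬A, ¬∃x A ≡ ∀x ¬A, De Morgan for ∧/∨):
  (∃m D(m)) ∨ (∀q D(q)) ∧ (∃p ∀l (¬B(l,l) ∧ R(p)))
All bound variables are already distinct, so no renaming is needed.
Extract every quantifier outward, since the variables are now distinct and don't occur free across branches:
  ∃m ∀q ∃p ∀l (D(m) ∨ D(q) ∧ ¬B(l,l) ∧ R(p))

∃m ∀q ∃p ∀l (D(m) ∨ D(q) ∧ ¬B(l,l) ∧ R(p))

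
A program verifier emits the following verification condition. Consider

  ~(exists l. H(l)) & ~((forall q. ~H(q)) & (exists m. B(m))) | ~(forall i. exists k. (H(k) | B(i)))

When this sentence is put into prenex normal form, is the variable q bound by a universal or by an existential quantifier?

existential

Push ¬ through the quantifiers and connectives to reach negation normal form:
  (forall l. ~H(l)) & ((exists q. H(q)) | (forall m. ~B(m))) | (exists i. forall k. (~H(k) & ~B(i)))
All bound variables are already distinct, so no renaming is needed.
Extract every quantifier outward, since the variables are now distinct and don't occur free across branches:
  forall l. exists q. forall m. exists i. forall k. (~H(l) & (H(q) | ~B(m)) | ~H(k) & ~B(i))
The quantifier forall q sits under an odd number of negations, so it flips to exists q.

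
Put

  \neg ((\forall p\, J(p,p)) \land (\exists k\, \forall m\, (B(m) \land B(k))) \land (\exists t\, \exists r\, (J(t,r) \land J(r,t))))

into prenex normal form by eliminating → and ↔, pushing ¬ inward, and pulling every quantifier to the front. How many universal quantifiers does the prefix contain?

Move each ¬ inward, flipping quantifiers it crosses:
  (\exists p\, \neg J(p,p)) \lor (\forall k\, \exists m\, (\neg B(m) \lor \neg B(k))) \lor (\forall t\, \forall r\, (\neg J(t,r) \lor \neg J(r,t)))
Finally move all quantifiers to the prefix:
  \exists p\, \forall k\, \exists m\, \forall t\, \forall r\, (\neg J(p,p) \lor \neg B(m) \lor \neg B(k) \lor \neg J(t,r) \lor \neg J(r,t))
The prefix is \exists p \forall k \exists m \forall t \forall r: 3 universal, 2 existential.

3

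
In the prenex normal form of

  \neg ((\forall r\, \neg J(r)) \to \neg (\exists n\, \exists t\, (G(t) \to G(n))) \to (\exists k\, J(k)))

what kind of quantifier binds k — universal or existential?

universal

Rewrite implications/biconditionals: A → B as ¬A ∨ B.
  \neg (\neg (\forall r\, \neg J(r)) \lor \neg \neg (\exists n\, \exists t\, (\neg G(t) \lor G(n))) \lor (\exists k\, J(k)))
Drive negations inward (¬∀x A ≡ ∃x ¬A, ¬∃x A ≡ ∀x ¬A, De Morgan for ∧/∨):
  (\forall r\, \neg J(r)) \land (\forall n\, \forall t\, (G(t) \land \neg G(n))) \land (\forall k\, \neg J(k))
Finally move all quantifiers to the prefix:
  \forall r\, \forall n\, \forall t\, \forall k\, (\neg J(r) \land G(t) \land \neg G(n) \land \neg J(k))
The quantifier \exists k sits under an odd number of negations (counting the antecedent side of each →), so it flips to \forall k.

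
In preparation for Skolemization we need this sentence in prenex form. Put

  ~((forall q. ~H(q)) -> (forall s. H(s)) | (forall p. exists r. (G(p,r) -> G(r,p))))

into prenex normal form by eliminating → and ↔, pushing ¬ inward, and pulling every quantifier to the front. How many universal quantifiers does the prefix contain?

2

Eliminate → and ↔ using ¬ and ∨.
  ~(~(forall q. ~H(q)) | (forall s. H(s)) | (forall p. exists r. (~G(p,r) | G(r,p))))
Drive negations inward (¬∀x A ≡ ∃x ¬A, ¬∃x A ≡ ∀x ¬A, De Morgan for ∧/∨):
  (forall q. ~H(q)) & (exists s. ~H(s)) & (exists p. forall r. (G(p,r) & ~G(r,p)))
All bound variables are already distinct, so no renaming is needed.
Extract every quantifier outward, since the variables are now distinct and don't occur free across branches:
  forall q. exists s. exists p. forall r. (~H(q) & ~H(s) & G(p,r) & ~G(r,p))
The prefix is forall q exists s exists p forall r: 2 universal, 2 existential.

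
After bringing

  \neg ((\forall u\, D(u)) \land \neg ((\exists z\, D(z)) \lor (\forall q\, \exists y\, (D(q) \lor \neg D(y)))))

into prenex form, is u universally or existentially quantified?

existential

Push ¬ through the quantifiers and connectives to reach negation normal form:
  (\exists u\, \neg D(u)) \lor (\exists z\, D(z)) \lor (\forall q\, \exists y\, (D(q) \lor \neg D(y)))
Pull the quantifiers to the front (each side's bound variable is not free in the other side):
  \exists u\, \exists z\, \forall q\, \exists y\, (\neg D(u) \lor D(z) \lor D(q) \lor \neg D(y))
The quantifier \forall u sits under an odd number of negations, so it flips to \exists u.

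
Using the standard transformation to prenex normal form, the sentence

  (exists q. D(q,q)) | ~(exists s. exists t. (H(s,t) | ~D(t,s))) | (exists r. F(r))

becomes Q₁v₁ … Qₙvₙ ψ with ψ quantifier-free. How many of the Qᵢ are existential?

Move each ¬ inward, flipping quantifiers it crosses:
  (exists q. D(q,q)) | (forall s. forall t. (~H(s,t) & D(t,s))) | (exists r. F(r))
Pull the quantifiers to the front (each side's bound variable is not free in the other side):
  exists q. forall s. forall t. exists r. (D(q,q) | ~H(s,t) & D(t,s) | F(r))
The prefix is exists q forall s forall t exists r: 2 universal, 2 existential.

2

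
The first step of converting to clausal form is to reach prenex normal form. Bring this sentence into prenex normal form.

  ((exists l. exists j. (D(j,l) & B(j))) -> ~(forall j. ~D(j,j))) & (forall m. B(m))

forall l. forall j. exists c. forall m. ((~D(j,l) | ~B(j) | D(c,c)) & B(m))

First replace A → B with ¬A ∨ B.
  (~(exists l. exists j. (D(j,l) & B(j))) | ~(forall j. ~D(j,j))) & (forall m. B(m))
Move each ¬ inward, flipping quantifiers it crosses:
  ((forall l. forall j. (~D(j,l) | ~B(j))) | (exists j. D(j,j))) & (forall m. B(m))
Rename bound variables to avoid capture: j↦c.
  ((forall l. forall j. (~D(j,l) | ~B(j))) | (exists c. D(c,c))) & (forall m. B(m))
Pull the quantifiers to the front (each side's bound variable is not free in the other side):
  forall l. forall j. exists c. forall m. ((~D(j,l) | ~B(j) | D(c,c)) & B(m))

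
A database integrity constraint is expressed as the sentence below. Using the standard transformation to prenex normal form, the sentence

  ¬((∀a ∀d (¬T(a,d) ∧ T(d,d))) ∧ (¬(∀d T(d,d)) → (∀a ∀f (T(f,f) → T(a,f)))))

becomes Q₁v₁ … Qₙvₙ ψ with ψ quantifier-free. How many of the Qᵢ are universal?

0

Rewrite implications/biconditionals: A → B as ¬A ∨ B.
  ¬((∀a ∀d (¬T(a,d) ∧ T(d,d))) ∧ (¬¬(∀d T(d,d)) ∨ (∀a ∀f (¬T(f,f) ∨ T(a,f)))))
Drive negations inward (¬∀x A ≡ ∃x ¬A, ¬∃x A ≡ ∀x ¬A, De Morgan for ∧/∨):
  (∃a ∃d (T(a,d) ∨ ¬T(d,d))) ∨ (∃d ¬T(d,d)) ∧ (∃a ∃f (T(f,f) ∧ ¬T(a,f)))
Standardize variables apart so no two quantifiers bind the same name: d↦y1, a↦s.
  (∃a ∃d (T(a,d) ∨ ¬T(d,d))) ∨ (∃y1 ¬T(y1,y1)) ∧ (∃s ∃f (T(f,f) ∧ ¬T(s,f)))
Pull the quantifiers to the front (each side's bound variable is not free in the other side):
  ∃a ∃d ∃y1 ∃s ∃f (T(a,d) ∨ ¬T(d,d) ∨ ¬T(y1,y1) ∧ T(f,f) ∧ ¬T(s,f))
The prefix is ∃a ∃d ∃y1 ∃s ∃f: 0 universal, 5 existential.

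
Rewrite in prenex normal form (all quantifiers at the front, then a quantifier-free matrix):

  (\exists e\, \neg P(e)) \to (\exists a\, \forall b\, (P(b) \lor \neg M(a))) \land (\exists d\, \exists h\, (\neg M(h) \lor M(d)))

\forall e\, \exists a\, \forall b\, \exists d\, \exists h\, (P(e) \lor (P(b) \lor \neg M(a)) \land (\neg M(h) \lor M(d)))

Eliminate → and ↔ using ¬ and ∨.
  \neg (\exists e\, \neg P(e)) \lor (\exists a\, \forall b\, (P(b) \lor \neg M(a))) \land (\exists d\, \exists h\, (\neg M(h) \lor M(d)))
Push ¬ through the quantifiers and connectives to reach negation normal form:
  (\forall e\, P(e)) \lor (\exists a\, \forall b\, (P(b) \lor \neg M(a))) \land (\exists d\, \exists h\, (\neg M(h) \lor M(d)))
All bound variables are already distinct, so no renaming is needed.
Finally move all quantifiers to the prefix:
  \forall e\, \exists a\, \forall b\, \exists d\, \exists h\, (P(e) \lor (P(b) \lor \neg M(a)) \land (\neg M(h) \lor M(d)))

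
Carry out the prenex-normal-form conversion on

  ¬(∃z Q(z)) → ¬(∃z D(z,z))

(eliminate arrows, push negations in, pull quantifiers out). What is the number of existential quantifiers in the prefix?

Eliminate → and ↔ using ¬ and ∨.
  ¬¬(∃z Q(z)) ∨ ¬(∃z D(z,z))
Push ¬ through the quantifiers and connectives to reach negation normal form:
  (∃z Q(z)) ∨ (∀z ¬D(z,z))
Standardize variables apart so no two quantifiers bind the same name: z↦s.
  (∃z Q(z)) ∨ (∀s ¬D(s,s))
Pull the quantifiers to the front (each side's bound variable is not free in the other side):
  ∃z ∀s (Q(z) ∨ ¬D(s,s))
The prefix is ∃z ∀s: 1 universal, 1 existential.

1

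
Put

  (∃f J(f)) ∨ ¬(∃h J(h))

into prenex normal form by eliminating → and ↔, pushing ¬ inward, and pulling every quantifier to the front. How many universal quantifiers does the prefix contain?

Drive negations inward (¬∀x A ≡ ∃x ¬A, ¬∃x A ≡ ∀x ¬A, De Morgan for ∧/∨):
  (∃f J(f)) ∨ (∀h ¬J(h))
All bound variables are already distinct, so no renaming is needed.
Finally move all quantifiers to the prefix:
  ∃f ∀h (J(f) ∨ ¬J(h))
The prefix is ∃f ∀h: 1 universal, 1 existential.

1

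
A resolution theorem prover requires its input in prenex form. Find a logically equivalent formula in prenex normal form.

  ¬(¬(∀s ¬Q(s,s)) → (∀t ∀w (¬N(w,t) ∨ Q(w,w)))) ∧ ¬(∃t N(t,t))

∃s ∃t ∃w ∀w1 (Q(s,s) ∧ N(w,t) ∧ ¬Q(w,w) ∧ ¬N(w1,w1))

Eliminate → and ↔ using ¬ and ∨.
  ¬(¬¬(∀s ¬Q(s,s)) ∨ (∀t ∀w (¬N(w,t) ∨ Q(w,w)))) ∧ ¬(∃t N(t,t))
Drive negations inward (¬∀x A ≡ ∃x ¬A, ¬∃x A ≡ ∀x ¬A, De Morgan for ∧/∨):
  (∃s Q(s,s)) ∧ (∃t ∃w (N(w,t) ∧ ¬Q(w,w))) ∧ (∀t ¬N(t,t))
Give each quantifier a distinct variable: t↦w1.
  (∃s Q(s,s)) ∧ (∃t ∃w (N(w,t) ∧ ¬Q(w,w))) ∧ (∀w1 ¬N(w1,w1))
Finally move all quantifiers to the prefix:
  ∃s ∃t ∃w ∀w1 (Q(s,s) ∧ N(w,t) ∧ ¬Q(w,w) ∧ ¬N(w1,w1))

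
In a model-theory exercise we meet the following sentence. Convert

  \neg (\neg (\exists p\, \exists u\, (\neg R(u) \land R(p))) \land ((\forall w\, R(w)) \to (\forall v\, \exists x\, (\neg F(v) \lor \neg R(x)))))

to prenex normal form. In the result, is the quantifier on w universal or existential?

First replace A → B with ¬A ∨ B.
  \neg (\neg (\exists p\, \exists u\, (\neg R(u) \land R(p))) \land (\neg (\forall w\, R(w)) \lor (\forall v\, \exists x\, (\neg F(v) \lor \neg R(x)))))
Push ¬ through the quantifiers and connectives to reach negation normal form:
  (\exists p\, \exists u\, (\neg R(u) \land R(p))) \lor (\forall w\, R(w)) \land (\exists v\, \forall x\, (F(v) \land R(x)))
Finally move all quantifiers to the prefix:
  \exists p\, \exists u\, \forall w\, \exists v\, \forall x\, (\neg R(u) \land R(p) \lor R(w) \land F(v) \land R(x))
The quantifier \forall w sits under an even number of negations (counting the antecedent side of each →), so it remains universal.

universal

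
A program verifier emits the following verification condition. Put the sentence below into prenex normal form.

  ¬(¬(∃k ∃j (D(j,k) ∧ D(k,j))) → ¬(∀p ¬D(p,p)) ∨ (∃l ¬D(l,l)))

∀k ∀j ∀p ∀l ((¬D(j,k) ∨ ¬D(k,j)) ∧ ¬D(p,p) ∧ D(l,l))

Eliminate → and ↔ using ¬ and ∨.
  ¬(¬¬(∃k ∃j (D(j,k) ∧ D(k,j))) ∨ ¬(∀p ¬D(p,p)) ∨ (∃l ¬D(l,l)))
Drive negations inward (¬∀x A ≡ ∃x ¬A, ¬∃x A ≡ ∀x ¬A, De Morgan for ∧/∨):
  (∀k ∀j (¬D(j,k) ∨ ¬D(k,j))) ∧ (∀p ¬D(p,p)) ∧ (∀l D(l,l))
Pull the quantifiers to the front (each side's bound variable is not free in the other side):
  ∀k ∀j ∀p ∀l ((¬D(j,k) ∨ ¬D(k,j)) ∧ ¬D(p,p) ∧ D(l,l))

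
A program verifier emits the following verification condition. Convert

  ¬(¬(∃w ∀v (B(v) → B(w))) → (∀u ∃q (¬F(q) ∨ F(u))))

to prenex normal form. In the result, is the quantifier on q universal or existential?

universal

Rewrite implications/biconditionals: A → B as ¬A ∨ B.
  ¬(¬¬(∃w ∀v (¬B(v) ∨ B(w))) ∨ (∀u ∃q (¬F(q) ∨ F(u))))
Drive negations inward (¬∀x A ≡ ∃x ¬A, ¬∃x A ≡ ∀x ¬A, De Morgan for ∧/∨):
  (∀w ∃v (B(v) ∧ ¬B(w))) ∧ (∃u ∀q (F(q) ∧ ¬F(u)))
All bound variables are already distinct, so no renaming is needed.
Finally move all quantifiers to the prefix:
  ∀w ∃v ∃u ∀q (B(v) ∧ ¬B(w) ∧ F(q) ∧ ¬F(u))
The quantifier ∃q sits under an odd number of negations (counting the antecedent side of each →), so it flips to ∀q.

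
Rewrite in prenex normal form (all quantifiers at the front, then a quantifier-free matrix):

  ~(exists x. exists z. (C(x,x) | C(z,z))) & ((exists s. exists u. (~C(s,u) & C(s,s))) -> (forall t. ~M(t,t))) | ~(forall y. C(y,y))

forall x. forall z. forall s. forall u. forall t. exists y. (~C(x,x) & ~C(z,z) & (C(s,u) | ~C(s,s) | ~M(t,t)) | ~C(y,y))

First replace A → B with ¬A ∨ B.
  ~(exists x. exists z. (C(x,x) | C(z,z))) & (~(exists s. exists u. (~C(s,u) & C(s,s))) | (forall t. ~M(t,t))) | ~(forall y. C(y,y))
Move each ¬ inward, flipping quantifiers it crosses:
  (forall x. forall z. (~C(x,x) & ~C(z,z))) & ((forall s. forall u. (C(s,u) | ~C(s,s))) | (forall t. ~M(t,t))) | (exists y. ~C(y,y))
All bound variables are already distinct, so no renaming is needed.
Pull the quantifiers to the front (each side's bound variable is not free in the other side):
  forall x. forall z. forall s. forall u. forall t. exists y. (~C(x,x) & ~C(z,z) & (C(s,u) | ~C(s,s) | ~M(t,t)) | ~C(y,y))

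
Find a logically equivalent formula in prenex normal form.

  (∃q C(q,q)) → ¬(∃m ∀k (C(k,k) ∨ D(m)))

∀q ∀m ∃k (¬C(q,q) ∨ ¬C(k,k) ∧ ¬D(m))

Rewrite implications/biconditionals: A → B as ¬A ∨ B.
  ¬(∃q C(q,q)) ∨ ¬(∃m ∀k (C(k,k) ∨ D(m)))
Drive negations inward (¬∀x A ≡ ∃x ¬A, ¬∃x A ≡ ∀x ¬A, De Morgan for ∧/∨):
  (∀q ¬C(q,q)) ∨ (∀m ∃k (¬C(k,k) ∧ ¬D(m)))
All bound variables are already distinct, so no renaming is needed.
Pull the quantifiers to the front (each side's bound variable is not free in the other side):
  ∀q ∀m ∃k (¬C(q,q) ∨ ¬C(k,k) ∧ ¬D(m))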